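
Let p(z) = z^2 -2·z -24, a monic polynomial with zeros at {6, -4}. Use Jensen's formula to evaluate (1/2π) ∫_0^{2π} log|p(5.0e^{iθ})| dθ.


Zeros: -4, 6; r = 5.0.
Inside |z| < r: -4. Outside (|z| ≥ r): 6.
p(0) = -24, so log|p(0)| = log(24) = 3.1781.
Apply Jensen: I(r) = log|p(0)| + Σ_k log(r/|z_k|), summed over zeros inside |z| < r.
  log(r/|z_k|) for z_k = -4: log(5.0/4) = 0.2231
  Outside zeros (6) contribute nothing to the Jensen sum.
Sum over inside zeros: 0.2231.
I(r) = log|p(0)| + (inside sum) = 3.1781 + 0.2231 = 3.4012.
Note: since some zeros are outside |z| ≤ r, the simplified n·log(r) form does NOT apply — only the inside zeros contribute.

I(r) ≈ 3.4012.


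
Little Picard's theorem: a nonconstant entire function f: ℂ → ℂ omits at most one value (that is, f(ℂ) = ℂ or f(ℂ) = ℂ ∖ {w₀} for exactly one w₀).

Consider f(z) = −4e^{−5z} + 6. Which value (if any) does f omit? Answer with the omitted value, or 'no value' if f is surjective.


Little Picard bounds the complement of f(ℂ) to at most one point.
e^{−5z} is never zero on ℂ, so -4·e^{−5z} takes every value in ℂ ∖ {0}. Adding 6 shifts the range to ℂ ∖ {6}. Thus f omits exactly the value 6.

Omitted value: 6.


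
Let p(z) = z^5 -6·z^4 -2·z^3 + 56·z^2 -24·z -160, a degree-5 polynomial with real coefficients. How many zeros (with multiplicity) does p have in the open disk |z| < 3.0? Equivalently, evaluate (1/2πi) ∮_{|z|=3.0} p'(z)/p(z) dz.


The zeros of p are: -2, 4, -2, (3 + 1i), (3 - 1i).
Their magnitudes are: 2, 4, 2, 3.162, 3.162.
Zeros with |z| < R = 3.0: -2, -2.
Count = 2.
By the argument principle, (1/2πi) ∮_{|z|=R} p'(z)/p(z) dz equals exactly this count.

Number of zeros inside |z| < 3.0: 2.


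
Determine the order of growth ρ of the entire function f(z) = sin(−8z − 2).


sin(w) is a linear combination of e^{iw} and e^{−iw} (or e^w, e^{−w} in the hyperbolic case), so |sin(w)| ≤ e^{|w|}. With w = −8z − 2, |w| ≤ 8|z| + 2 = 8r + 2 on |z| = r, giving M(r) ≤ e^{8r + 2}, so ρ ≤ 1. On a suitable ray (z = it for sin/cos; z = t for sinh/cosh, t real → ∞), |sin(−8z − 2)| grows like e^{8|t|}/2, so ρ ≥ 1. Hence ρ = 1.
Therefore ρ = 1.

Order ρ = 1.


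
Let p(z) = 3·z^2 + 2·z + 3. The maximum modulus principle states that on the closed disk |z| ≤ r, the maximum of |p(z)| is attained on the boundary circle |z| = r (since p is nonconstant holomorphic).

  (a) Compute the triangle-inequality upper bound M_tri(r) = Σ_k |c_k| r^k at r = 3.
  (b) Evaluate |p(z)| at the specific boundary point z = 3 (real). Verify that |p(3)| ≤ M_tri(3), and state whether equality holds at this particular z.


Coefficients: c_0 = 3, c_1 = 2, c_2 = 3. Radius r = 3.
Part (a). Triangle bound: M_tri(r) = Σ_k |c_k| r^k
  = |3|·3^0 + |2|·3^1 + |3|·3^2
  = 3 + 6 + 27 = 36.
This bounds M(r) := max_{|z|=r} |p(z)| from above; equality holds iff all terms c_k z^k can be made to align in phase at a single z on |z|=r.
Part (b). At z = 3 (real, on the circle |z| = r):
  p(3) = (3)·3^0 + (2)·3^1 + (3)·3^2 = 36.
  |p(3)| = 36.
Since all nonzero coefficients share the same sign, |p(3)| = 36 = M_tri(3); the triangle bound is attained at z = 3, so in fact M(r) = 36.

M_tri(3) = 36; |p(3)| = 36; equality at z=3: yes.


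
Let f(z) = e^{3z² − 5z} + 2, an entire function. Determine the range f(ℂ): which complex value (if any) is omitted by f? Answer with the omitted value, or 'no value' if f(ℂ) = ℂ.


Little Picard bounds the complement of f(ℂ) to at most one point.
The exponent g(z) = 3z² − 5z is a nonconstant polynomial, hence surjective onto ℂ. So e^{g(z)} takes every value in {e^w : w ∈ ℂ} = ℂ ∖ {0}. Adding 2 shifts the range to ℂ ∖ {2}. f omits exactly 2.

Omitted value: 2.


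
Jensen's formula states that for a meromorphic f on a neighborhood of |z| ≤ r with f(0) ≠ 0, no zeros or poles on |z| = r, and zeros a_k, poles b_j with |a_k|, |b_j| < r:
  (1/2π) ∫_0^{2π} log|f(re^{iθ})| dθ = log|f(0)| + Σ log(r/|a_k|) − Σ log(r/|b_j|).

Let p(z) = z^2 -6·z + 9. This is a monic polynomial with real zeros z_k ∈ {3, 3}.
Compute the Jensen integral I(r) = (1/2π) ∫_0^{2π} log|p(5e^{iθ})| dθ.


Zeros: 3, 3; r = 5.
Inside |z| < r: 3, 3. Outside (|z| ≥ r): ∅.
p(0) = 9, so log|p(0)| = log(9) = 2.1972.
Apply Jensen: I(r) = log|p(0)| + Σ_k log(r/|z_k|), summed over zeros inside |z| < r.
  log(r/|z_k|) for z_k = 3: log(5/3) = 0.5108
  log(r/|z_k|) for z_k = 3: log(5/3) = 0.5108
Sum over inside zeros: 1.0217.
I(r) = log|p(0)| + (inside sum) = 2.1972 + 1.0217 = 3.2189.
Closed form (all zeros inside, monic): I(r) = n·log(r) = 2·log(5) = 3.2189. ✓

I(r) ≈ 3.2189.


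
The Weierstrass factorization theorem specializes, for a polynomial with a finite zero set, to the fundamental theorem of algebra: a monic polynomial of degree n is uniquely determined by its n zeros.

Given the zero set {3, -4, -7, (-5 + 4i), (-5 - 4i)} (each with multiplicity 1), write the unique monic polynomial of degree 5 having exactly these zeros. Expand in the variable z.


The polynomial is p(z) = ∏_{α ∈ S} (z − α), where S = {3, -4, -7, (-5 + 4i), (-5 - 4i)}.
Expanding the product yields: p(z) = z^5 + 18·z^4 + 116·z^3 + 194·z^2 -1045·z -3444.
Note conjugate pairs combine to real quadratics: (z − (-5+4i))(z − (-5−4i)) = z² + 10z + 41.
The resulting polynomial has degree 5 and real coefficients as required.

p(z) = z^5 + 18·z^4 + 116·z^3 + 194·z^2 -1045·z -3444.


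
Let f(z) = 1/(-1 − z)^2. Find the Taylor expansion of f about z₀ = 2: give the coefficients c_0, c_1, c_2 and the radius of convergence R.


Let w = z − z₀, so z = z₀ + w.
Then -1 − z = -1 − (z₀ + w) = (-1 − z₀) − w = -3 − w.
f(z) = 1/(-3 − w)^2 = (1/(-3)^2) · (1 − w/(-3))^{−2}.
By the binomial series (1−u)^{−2} = Σ_{n≥0} C(n+1, 1) u^n for |u|<1, with u = w/(-3):
  c_n = C(n+1, 1) / (-3)^(n+2).
  c_0 = 1/(-3)^2 = 1/9.
  c_1 = 2/(-3)^3 = -2/27.
  c_2 = 3/(-3)^4 = 1/27.
The series is valid for |w/d| < 1, i.e. |z − z₀| < |d|.
Radius of convergence: R = |-1 − z₀| = |-3| = 3 (distance from z₀ to the singularity z = -1).

c_0 = 1/9, c_1 = -2/27, c_2 = 1/27; R = 3.


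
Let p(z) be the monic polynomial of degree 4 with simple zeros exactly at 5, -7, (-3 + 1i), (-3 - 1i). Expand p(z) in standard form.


The polynomial is p(z) = ∏_{α ∈ S} (z − α), where S = {5, -7, (-3 + 1i), (-3 - 1i)}.
Expanding the product yields: p(z) = z^4 + 8·z^3 -13·z^2 -190·z -350.
Note conjugate pairs combine to real quadratics: (z − (-3+1i))(z − (-3−1i)) = z² + 6z + 10.
The resulting polynomial has degree 4 and real coefficients as required.

p(z) = z^4 + 8·z^3 -13·z^2 -190·z -350.


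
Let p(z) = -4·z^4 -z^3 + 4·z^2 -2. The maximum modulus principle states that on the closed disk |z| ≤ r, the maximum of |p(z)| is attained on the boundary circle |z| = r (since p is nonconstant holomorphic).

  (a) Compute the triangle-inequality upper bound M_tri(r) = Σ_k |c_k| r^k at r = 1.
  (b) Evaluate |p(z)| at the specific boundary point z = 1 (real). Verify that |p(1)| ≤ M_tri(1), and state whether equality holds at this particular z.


Coefficients: c_0 = -2, c_1 = 0, c_2 = 4, c_3 = -1, c_4 = -4. Radius r = 1.
Part (a). Triangle bound: M_tri(r) = Σ_k |c_k| r^k
  = |-2|·1^0 + |0|·1^1 + |4|·1^2 + |-1|·1^3 + |-4|·1^4
  = 2 + 0 + 4 + 1 + 4 = 11.
This bounds M(r) := max_{|z|=r} |p(z)| from above; equality holds iff all terms c_k z^k can be made to align in phase at a single z on |z|=r.
Part (b). At z = 1 (real, on the circle |z| = r):
  p(1) = (-2)·1^0 + (0)·1^1 + (4)·1^2 + (-1)·1^3 + (-4)·1^4 = -3.
  |p(1)| = 3.
Check: |p(1)| = 3 ≤ 11 = M_tri(1). ✓ Equality does not hold at z = 1 (the coefficients have mixed signs, so the terms do not all align in phase there).

M_tri(1) = 11; |p(1)| = 3; equality at z=1: no.


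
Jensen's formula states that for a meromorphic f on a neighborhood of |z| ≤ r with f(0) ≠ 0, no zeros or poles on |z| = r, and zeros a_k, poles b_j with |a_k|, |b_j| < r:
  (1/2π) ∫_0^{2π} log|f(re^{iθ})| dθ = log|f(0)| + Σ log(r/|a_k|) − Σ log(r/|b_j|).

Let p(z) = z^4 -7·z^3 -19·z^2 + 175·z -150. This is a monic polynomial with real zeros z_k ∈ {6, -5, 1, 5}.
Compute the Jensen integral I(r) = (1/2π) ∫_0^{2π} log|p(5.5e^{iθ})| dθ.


Zeros: -5, 1, 5, 6; r = 5.5.
Inside |z| < r: -5, 1, 5. Outside (|z| ≥ r): 6.
p(0) = -150, so log|p(0)| = log(150) = 5.0106.
Apply Jensen: I(r) = log|p(0)| + Σ_k log(r/|z_k|), summed over zeros inside |z| < r.
  log(r/|z_k|) for z_k = -5: log(5.5/5) = 0.0953
  log(r/|z_k|) for z_k = 1: log(5.5/1) = 1.7047
  log(r/|z_k|) for z_k = 5: log(5.5/5) = 0.0953
  Outside zeros (6) contribute nothing to the Jensen sum.
Sum over inside zeros: 1.8954.
I(r) = log|p(0)| + (inside sum) = 5.0106 + 1.8954 = 6.9060.
Note: since some zeros are outside |z| ≤ r, the simplified n·log(r) form does NOT apply — only the inside zeros contribute.

I(r) ≈ 6.9060.


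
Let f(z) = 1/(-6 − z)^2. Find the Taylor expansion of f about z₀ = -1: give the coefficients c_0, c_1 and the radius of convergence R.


Let w = z − z₀, so z = z₀ + w.
Then -6 − z = -6 − (z₀ + w) = (-6 − z₀) − w = -5 − w.
f(z) = 1/(-5 − w)^2 = (1/(-5)^2) · (1 − w/(-5))^{−2}.
By the binomial series (1−u)^{−2} = Σ_{n≥0} C(n+1, 1) u^n for |u|<1, with u = w/(-5):
  c_n = C(n+1, 1) / (-5)^(n+2).
  c_0 = 1/(-5)^2 = 1/25.
  c_1 = 2/(-5)^3 = -2/125.
The series is valid for |w/d| < 1, i.e. |z − z₀| < |d|.
Radius of convergence: R = |-6 − z₀| = |-5| = 5 (distance from z₀ to the singularity z = -6).

c_0 = 1/25, c_1 = -2/125; R = 5.


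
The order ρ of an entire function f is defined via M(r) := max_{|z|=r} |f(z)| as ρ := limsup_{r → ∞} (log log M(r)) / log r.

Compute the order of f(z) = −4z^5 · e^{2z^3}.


M(r) = max_{|z|=r} |-4|·|z|^5·|e^{2z^3}| = 4·r^5 · e^{2r^3} (the factors attain their maxima compatibly on |z|=r). Then log M(r) = log 4 + 5·log r + 2r^3, dominated by the last term, so log log M(r) ~ 3·log r. The polynomial factor -4z^5 contributes only a log r term and does not affect the order. ρ = 3.
Therefore ρ = 3.

Order ρ = 3.


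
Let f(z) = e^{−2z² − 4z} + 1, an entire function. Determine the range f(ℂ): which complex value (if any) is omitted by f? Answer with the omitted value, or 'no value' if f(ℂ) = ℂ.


Little Picard bounds the complement of f(ℂ) to at most one point.
The exponent g(z) = −2z² − 4z is a nonconstant polynomial, hence surjective onto ℂ. So e^{g(z)} takes every value in {e^w : w ∈ ℂ} = ℂ ∖ {0}. Adding 1 shifts the range to ℂ ∖ {1}. f omits exactly 1.

Omitted value: 1.


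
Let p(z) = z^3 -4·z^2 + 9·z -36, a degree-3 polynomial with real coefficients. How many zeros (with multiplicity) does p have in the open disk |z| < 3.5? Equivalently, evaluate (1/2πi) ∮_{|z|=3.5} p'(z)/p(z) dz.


The zeros of p are: 4, (0 + 3i), (0 - 3i).
Their magnitudes are: 4, 3, 3.
Zeros with |z| < R = 3.5: (0 + 3i), (0 - 3i).
Count = 2.
By the argument principle, (1/2πi) ∮_{|z|=R} p'(z)/p(z) dz equals exactly this count.

Number of zeros inside |z| < 3.5: 2.


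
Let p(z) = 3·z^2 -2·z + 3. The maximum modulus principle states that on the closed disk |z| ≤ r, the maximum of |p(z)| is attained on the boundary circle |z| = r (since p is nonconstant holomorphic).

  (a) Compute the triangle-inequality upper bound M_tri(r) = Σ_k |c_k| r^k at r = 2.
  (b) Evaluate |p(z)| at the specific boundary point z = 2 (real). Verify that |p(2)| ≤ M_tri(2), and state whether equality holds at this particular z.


Coefficients: c_0 = 3, c_1 = -2, c_2 = 3. Radius r = 2.
Part (a). Triangle bound: M_tri(r) = Σ_k |c_k| r^k
  = |3|·2^0 + |-2|·2^1 + |3|·2^2
  = 3 + 4 + 12 = 19.
This bounds M(r) := max_{|z|=r} |p(z)| from above; equality holds iff all terms c_k z^k can be made to align in phase at a single z on |z|=r.
Part (b). At z = 2 (real, on the circle |z| = r):
  p(2) = (3)·2^0 + (-2)·2^1 + (3)·2^2 = 11.
  |p(2)| = 11.
Check: |p(2)| = 11 ≤ 19 = M_tri(2). ✓ Equality does not hold at z = 2 (the coefficients have mixed signs, so the terms do not all align in phase there).

M_tri(2) = 19; |p(2)| = 11; equality at z=2: no.


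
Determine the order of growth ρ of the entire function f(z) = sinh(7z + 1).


sinh(w) is a linear combination of e^{iw} and e^{−iw} (or e^w, e^{−w} in the hyperbolic case), so |sinh(w)| ≤ e^{|w|}. With w = 7z + 1, |w| ≤ 7|z| + 1 = 7r + 1 on |z| = r, giving M(r) ≤ e^{7r + 1}, so ρ ≤ 1. On a suitable ray (z = it for sin/cos; z = t for sinh/cosh, t real → ∞), |sinh(7z + 1)| grows like e^{7|t|}/2, so ρ ≥ 1. Hence ρ = 1.
Therefore ρ = 1.

Order ρ = 1.


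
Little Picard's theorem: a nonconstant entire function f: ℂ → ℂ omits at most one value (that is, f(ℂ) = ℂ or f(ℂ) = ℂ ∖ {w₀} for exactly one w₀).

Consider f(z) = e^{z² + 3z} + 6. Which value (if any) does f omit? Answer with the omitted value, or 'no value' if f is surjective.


Little Picard bounds the complement of f(ℂ) to at most one point.
The exponent g(z) = z² + 3z is a nonconstant polynomial, hence surjective onto ℂ. So e^{g(z)} takes every value in {e^w : w ∈ ℂ} = ℂ ∖ {0}. Adding 6 shifts the range to ℂ ∖ {6}. f omits exactly 6.

Omitted value: 6.


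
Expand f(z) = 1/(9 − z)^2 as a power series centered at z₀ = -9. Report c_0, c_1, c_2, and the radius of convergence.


Let w = z − z₀, so z = z₀ + w.
Then 9 − z = 9 − (z₀ + w) = (9 − z₀) − w = 18 − w.
f(z) = 1/(18 − w)^2 = (1/(18)^2) · (1 − w/(18))^{−2}.
By the binomial series (1−u)^{−2} = Σ_{n≥0} C(n+1, 1) u^n for |u|<1, with u = w/(18):
  c_n = C(n+1, 1) / (18)^(n+2).
  c_0 = 1/(18)^2 = 1/324.
  c_1 = 2/(18)^3 = 1/2916.
  c_2 = 3/(18)^4 = 1/34992.
The series is valid for |w/d| < 1, i.e. |z − z₀| < |d|.
Radius of convergence: R = |9 − z₀| = |18| = 18 (distance from z₀ to the singularity z = 9).

c_0 = 1/324, c_1 = 1/2916, c_2 = 1/34992; R = 18.


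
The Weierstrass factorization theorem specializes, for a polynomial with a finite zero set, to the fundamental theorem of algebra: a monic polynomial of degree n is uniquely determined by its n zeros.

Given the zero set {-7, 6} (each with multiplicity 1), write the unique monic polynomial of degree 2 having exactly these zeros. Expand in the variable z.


The polynomial is p(z) = ∏_{α ∈ S} (z − α), where S = {-7, 6}.
Expanding the product yields: p(z) = z^2 + z -42.
The resulting polynomial has degree 2 and real coefficients as required.

p(z) = z^2 + z -42.


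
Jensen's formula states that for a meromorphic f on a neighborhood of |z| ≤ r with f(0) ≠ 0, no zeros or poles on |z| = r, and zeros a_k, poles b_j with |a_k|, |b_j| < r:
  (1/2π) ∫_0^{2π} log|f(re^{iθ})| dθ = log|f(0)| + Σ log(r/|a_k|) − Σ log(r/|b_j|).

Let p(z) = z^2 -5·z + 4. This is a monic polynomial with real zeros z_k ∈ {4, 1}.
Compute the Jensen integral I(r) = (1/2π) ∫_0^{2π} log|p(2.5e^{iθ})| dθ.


Zeros: 1, 4; r = 2.5.
Inside |z| < r: 1. Outside (|z| ≥ r): 4.
p(0) = 4, so log|p(0)| = log(4) = 1.3863.
Apply Jensen: I(r) = log|p(0)| + Σ_k log(r/|z_k|), summed over zeros inside |z| < r.
  log(r/|z_k|) for z_k = 1: log(2.5/1) = 0.9163
  Outside zeros (4) contribute nothing to the Jensen sum.
Sum over inside zeros: 0.9163.
I(r) = log|p(0)| + (inside sum) = 1.3863 + 0.9163 = 2.3026.
Note: since some zeros are outside |z| ≤ r, the simplified n·log(r) form does NOT apply — only the inside zeros contribute.

I(r) ≈ 2.3026.


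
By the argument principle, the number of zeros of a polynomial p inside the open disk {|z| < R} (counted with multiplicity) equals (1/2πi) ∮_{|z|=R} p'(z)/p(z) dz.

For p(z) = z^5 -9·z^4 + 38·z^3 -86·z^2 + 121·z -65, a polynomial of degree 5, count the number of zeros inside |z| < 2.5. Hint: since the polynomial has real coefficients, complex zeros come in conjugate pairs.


The zeros of p are: (1 + 2i), (1 - 2i), (3 + 2i), (3 - 2i), 1.
Their magnitudes are: 2.236, 2.236, 3.606, 3.606, 1.
Zeros with |z| < R = 2.5: (1 + 2i), (1 - 2i), 1.
Count = 3.
By the argument principle, (1/2πi) ∮_{|z|=R} p'(z)/p(z) dz equals exactly this count.

Number of zeros inside |z| < 2.5: 3.


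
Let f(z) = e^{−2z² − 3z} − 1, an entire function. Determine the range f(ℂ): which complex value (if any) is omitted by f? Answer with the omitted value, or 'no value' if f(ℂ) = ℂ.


Little Picard bounds the complement of f(ℂ) to at most one point.
The exponent g(z) = −2z² − 3z is a nonconstant polynomial, hence surjective onto ℂ. So e^{g(z)} takes every value in {e^w : w ∈ ℂ} = ℂ ∖ {0}. Adding -1 shifts the range to ℂ ∖ {-1}. f omits exactly -1.

Omitted value: -1.


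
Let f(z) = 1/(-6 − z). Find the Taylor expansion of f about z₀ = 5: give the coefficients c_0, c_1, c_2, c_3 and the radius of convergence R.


Let w = z − z₀, so z = z₀ + w.
Then -6 − z = -6 − (z₀ + w) = (-6 − z₀) − w = -11 − w.
f(z) = 1/(-11 − w) = (1/(-11)) · 1/(1 − w/(-11)) = Σ_{n≥0} w^n / (-11)^(n+1).
So c_n = 1/(-11)^(n+1):
  c_0 = 1/(-11)^1 = -1/11.
  c_1 = 1/(-11)^2 = 1/121.
  c_2 = 1/(-11)^3 = -1/1331.
  c_3 = 1/(-11)^4 = 1/14641.
The series is valid for |w/d| < 1, i.e. |z − z₀| < |d|.
Radius of convergence: R = |-6 − z₀| = |-11| = 11 (distance from z₀ to the singularity z = -6).

c_0 = -1/11, c_1 = 1/121, c_2 = -1/1331, c_3 = 1/14641; R = 11.


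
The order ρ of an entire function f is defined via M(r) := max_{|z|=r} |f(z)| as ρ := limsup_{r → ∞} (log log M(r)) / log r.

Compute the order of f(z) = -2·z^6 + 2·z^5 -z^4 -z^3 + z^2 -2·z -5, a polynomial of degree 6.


|f(z)| ≤ Σ|c_k|·r^k = O(r^6) as r → ∞. Polynomial growth is O(e^{r^ε}) for every ε > 0 (since r^6/e^{r^ε} → 0), so ρ ≤ ε for all ε > 0, i.e. ρ = 0. Every nonconstant polynomial has order 0.
Therefore ρ = 0.

Order ρ = 0.


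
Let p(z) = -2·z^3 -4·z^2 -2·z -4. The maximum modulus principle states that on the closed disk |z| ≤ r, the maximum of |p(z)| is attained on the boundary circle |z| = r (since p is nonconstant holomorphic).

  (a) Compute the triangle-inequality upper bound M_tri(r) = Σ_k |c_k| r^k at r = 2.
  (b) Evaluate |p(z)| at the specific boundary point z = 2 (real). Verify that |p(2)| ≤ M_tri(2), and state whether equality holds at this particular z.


Coefficients: c_0 = -4, c_1 = -2, c_2 = -4, c_3 = -2. Radius r = 2.
Part (a). Triangle bound: M_tri(r) = Σ_k |c_k| r^k
  = |-4|·2^0 + |-2|·2^1 + |-4|·2^2 + |-2|·2^3
  = 4 + 4 + 16 + 16 = 40.
This bounds M(r) := max_{|z|=r} |p(z)| from above; equality holds iff all terms c_k z^k can be made to align in phase at a single z on |z|=r.
Part (b). At z = 2 (real, on the circle |z| = r):
  p(2) = (-4)·2^0 + (-2)·2^1 + (-4)·2^2 + (-2)·2^3 = -40.
  |p(2)| = 40.
Since all nonzero coefficients share the same sign, |p(2)| = 40 = M_tri(2); the triangle bound is attained at z = 2, so in fact M(r) = 40.

M_tri(2) = 40; |p(2)| = 40; equality at z=2: yes.


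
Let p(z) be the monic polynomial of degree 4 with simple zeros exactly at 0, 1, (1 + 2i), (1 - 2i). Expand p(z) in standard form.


The polynomial is p(z) = ∏_{α ∈ S} (z − α), where S = {0, 1, (1 + 2i), (1 - 2i)}.
Expanding the product yields: p(z) = z^4 -3·z^3 + 7·z^2 -5·z.
Note conjugate pairs combine to real quadratics: (z − (1+2i))(z − (1−2i)) = z² − 2z + 5.
The resulting polynomial has degree 4 and real coefficients as required.

p(z) = z^4 -3·z^3 + 7·z^2 -5·z.


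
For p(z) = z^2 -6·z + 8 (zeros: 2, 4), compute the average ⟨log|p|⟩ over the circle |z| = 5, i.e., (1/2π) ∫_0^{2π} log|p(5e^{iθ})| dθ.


Zeros: 2, 4; r = 5.
Inside |z| < r: 2, 4. Outside (|z| ≥ r): ∅.
p(0) = 8, so log|p(0)| = log(8) = 2.0794.
Apply Jensen: I(r) = log|p(0)| + Σ_k log(r/|z_k|), summed over zeros inside |z| < r.
  log(r/|z_k|) for z_k = 2: log(5/2) = 0.9163
  log(r/|z_k|) for z_k = 4: log(5/4) = 0.2231
Sum over inside zeros: 1.1394.
I(r) = log|p(0)| + (inside sum) = 2.0794 + 1.1394 = 3.2189.
Closed form (all zeros inside, monic): I(r) = n·log(r) = 2·log(5) = 3.2189. ✓

I(r) ≈ 3.2189.


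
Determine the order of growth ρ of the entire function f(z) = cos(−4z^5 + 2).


Write cos(w) = (e^{iw} ± e^{−iw})/(2 or 2i), so |cos(w)| ≤ e^{|w|}. With w = −4z^5 + 2, |w| ≤ 4r^5 + 2 on |z|=r, giving M(r) ≤ e^{4r^5 + 2} and ρ ≤ 5. For the lower bound, choose z on |z|=r with -4z^5 purely imaginary of modulus 4r^5; then |cos(−4z^5 + 2)| grows like e^{4r^5}/2, so ρ ≥ 5. Hence ρ = 5.
Therefore ρ = 5.

Order ρ = 5.


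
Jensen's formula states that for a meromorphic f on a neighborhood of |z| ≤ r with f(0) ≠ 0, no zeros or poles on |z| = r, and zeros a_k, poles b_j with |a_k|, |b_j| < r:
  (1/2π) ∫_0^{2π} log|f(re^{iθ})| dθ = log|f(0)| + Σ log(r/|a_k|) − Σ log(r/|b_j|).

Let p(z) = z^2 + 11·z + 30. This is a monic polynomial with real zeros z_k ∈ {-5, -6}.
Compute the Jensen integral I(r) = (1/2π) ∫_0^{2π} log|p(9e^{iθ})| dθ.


Zeros: -6, -5; r = 9.
Inside |z| < r: -6, -5. Outside (|z| ≥ r): ∅.
p(0) = 30, so log|p(0)| = log(30) = 3.4012.
Apply Jensen: I(r) = log|p(0)| + Σ_k log(r/|z_k|), summed over zeros inside |z| < r.
  log(r/|z_k|) for z_k = -5: log(9/5) = 0.5878
  log(r/|z_k|) for z_k = -6: log(9/6) = 0.4055
Sum over inside zeros: 0.9933.
I(r) = log|p(0)| + (inside sum) = 3.4012 + 0.9933 = 4.3944.
Closed form (all zeros inside, monic): I(r) = n·log(r) = 2·log(9) = 4.3944. ✓

I(r) ≈ 4.3944.


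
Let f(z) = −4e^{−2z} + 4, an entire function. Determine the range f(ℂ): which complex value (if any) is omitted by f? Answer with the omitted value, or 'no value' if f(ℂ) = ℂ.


Little Picard bounds the complement of f(ℂ) to at most one point.
e^{−2z} is never zero on ℂ, so -4·e^{−2z} takes every value in ℂ ∖ {0}. Adding 4 shifts the range to ℂ ∖ {4}. Thus f omits exactly the value 4.

Omitted value: 4.


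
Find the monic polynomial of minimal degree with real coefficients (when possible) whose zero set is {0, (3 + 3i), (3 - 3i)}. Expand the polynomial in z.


The polynomial is p(z) = ∏_{α ∈ S} (z − α), where S = {0, (3 + 3i), (3 - 3i)}.
Expanding the product yields: p(z) = z^3 -6·z^2 + 18·z.
Note conjugate pairs combine to real quadratics: (z − (3+3i))(z − (3−3i)) = z² − 6z + 18.
The resulting polynomial has degree 3 and real coefficients as required.

p(z) = z^3 -6·z^2 + 18·z.


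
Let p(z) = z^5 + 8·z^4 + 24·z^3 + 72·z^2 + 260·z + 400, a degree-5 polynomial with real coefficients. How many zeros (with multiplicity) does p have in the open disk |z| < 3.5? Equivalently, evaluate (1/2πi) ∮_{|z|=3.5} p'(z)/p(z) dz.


The zeros of p are: (-3 + 1i), (-3 - 1i), (1 + 3i), (1 - 3i), -4.
Their magnitudes are: 3.162, 3.162, 3.162, 3.162, 4.
Zeros with |z| < R = 3.5: (-3 + 1i), (-3 - 1i), (1 + 3i), (1 - 3i).
Count = 4.
By the argument principle, (1/2πi) ∮_{|z|=R} p'(z)/p(z) dz equals exactly this count.

Number of zeros inside |z| < 3.5: 4.


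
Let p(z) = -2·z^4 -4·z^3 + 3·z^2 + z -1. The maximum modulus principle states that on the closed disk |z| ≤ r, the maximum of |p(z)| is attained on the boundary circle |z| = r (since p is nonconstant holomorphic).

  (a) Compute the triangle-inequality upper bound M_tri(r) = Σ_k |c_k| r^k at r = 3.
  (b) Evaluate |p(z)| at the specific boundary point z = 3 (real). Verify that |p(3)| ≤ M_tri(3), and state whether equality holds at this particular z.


Coefficients: c_0 = -1, c_1 = 1, c_2 = 3, c_3 = -4, c_4 = -2. Radius r = 3.
Part (a). Triangle bound: M_tri(r) = Σ_k |c_k| r^k
  = |-1|·3^0 + |1|·3^1 + |3|·3^2 + |-4|·3^3 + |-2|·3^4
  = 1 + 3 + 27 + 108 + 162 = 301.
This bounds M(r) := max_{|z|=r} |p(z)| from above; equality holds iff all terms c_k z^k can be made to align in phase at a single z on |z|=r.
Part (b). At z = 3 (real, on the circle |z| = r):
  p(3) = (-1)·3^0 + (1)·3^1 + (3)·3^2 + (-4)·3^3 + (-2)·3^4 = -241.
  |p(3)| = 241.
Check: |p(3)| = 241 ≤ 301 = M_tri(3). ✓ Equality does not hold at z = 3 (the coefficients have mixed signs, so the terms do not all align in phase there).

M_tri(3) = 301; |p(3)| = 241; equality at z=3: no.


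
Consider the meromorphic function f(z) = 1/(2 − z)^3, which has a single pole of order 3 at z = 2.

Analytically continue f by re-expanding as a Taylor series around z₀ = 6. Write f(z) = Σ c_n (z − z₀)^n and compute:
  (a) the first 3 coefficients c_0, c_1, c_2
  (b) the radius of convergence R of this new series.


Let w = z − z₀, so z = z₀ + w.
Then 2 − z = 2 − (z₀ + w) = (2 − z₀) − w = -4 − w.
f(z) = 1/(-4 − w)^3 = (1/(-4)^3) · (1 − w/(-4))^{−3}.
By the binomial series (1−u)^{−3} = Σ_{n≥0} C(n+2, 2) u^n for |u|<1, with u = w/(-4):
  c_n = C(n+2, 2) / (-4)^(n+3).
  c_0 = 1/(-4)^3 = -1/64.
  c_1 = 3/(-4)^4 = 3/256.
  c_2 = 6/(-4)^5 = -3/512.
The series is valid for |w/d| < 1, i.e. |z − z₀| < |d|.
Radius of convergence: R = |2 − z₀| = |-4| = 4 (distance from z₀ to the singularity z = 2).

c_0 = -1/64, c_1 = 3/256, c_2 = -3/512; R = 4.


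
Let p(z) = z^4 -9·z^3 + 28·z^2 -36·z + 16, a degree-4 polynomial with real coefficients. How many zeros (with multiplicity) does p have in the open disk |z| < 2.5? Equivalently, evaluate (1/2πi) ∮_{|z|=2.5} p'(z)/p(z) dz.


The zeros of p are: 1, 2, 2, 4.
Their magnitudes are: 1, 2, 2, 4.
Zeros with |z| < R = 2.5: 1, 2, 2.
Count = 3.
By the argument principle, (1/2πi) ∮_{|z|=R} p'(z)/p(z) dz equals exactly this count.

Number of zeros inside |z| < 2.5: 3.


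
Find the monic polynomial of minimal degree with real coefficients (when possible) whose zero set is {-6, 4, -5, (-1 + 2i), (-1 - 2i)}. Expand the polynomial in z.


The polynomial is p(z) = ∏_{α ∈ S} (z − α), where S = {-6, 4, -5, (-1 + 2i), (-1 - 2i)}.
Expanding the product yields: p(z) = z^5 + 9·z^4 + 5·z^3 -113·z^2 -310·z -600.
Note conjugate pairs combine to real quadratics: (z − (-1+2i))(z − (-1−2i)) = z² + 2z + 5.
The resulting polynomial has degree 5 and real coefficients as required.

p(z) = z^5 + 9·z^4 + 5·z^3 -113·z^2 -310·z -600.


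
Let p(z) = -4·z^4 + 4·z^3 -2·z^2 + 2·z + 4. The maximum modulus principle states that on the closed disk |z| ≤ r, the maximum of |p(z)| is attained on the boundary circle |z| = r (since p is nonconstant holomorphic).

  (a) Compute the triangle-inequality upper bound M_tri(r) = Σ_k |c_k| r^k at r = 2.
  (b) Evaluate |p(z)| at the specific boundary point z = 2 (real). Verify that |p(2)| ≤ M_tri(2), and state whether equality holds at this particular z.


Coefficients: c_0 = 4, c_1 = 2, c_2 = -2, c_3 = 4, c_4 = -4. Radius r = 2.
Part (a). Triangle bound: M_tri(r) = Σ_k |c_k| r^k
  = |4|·2^0 + |2|·2^1 + |-2|·2^2 + |4|·2^3 + |-4|·2^4
  = 4 + 4 + 8 + 32 + 64 = 112.
This bounds M(r) := max_{|z|=r} |p(z)| from above; equality holds iff all terms c_k z^k can be made to align in phase at a single z on |z|=r.
Part (b). At z = 2 (real, on the circle |z| = r):
  p(2) = (4)·2^0 + (2)·2^1 + (-2)·2^2 + (4)·2^3 + (-4)·2^4 = -32.
  |p(2)| = 32.
Check: |p(2)| = 32 ≤ 112 = M_tri(2). ✓ Equality does not hold at z = 2 (the coefficients have mixed signs, so the terms do not all align in phase there).

M_tri(2) = 112; |p(2)| = 32; equality at z=2: no.


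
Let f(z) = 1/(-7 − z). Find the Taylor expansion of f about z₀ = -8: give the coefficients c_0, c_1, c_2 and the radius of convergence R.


Let w = z − z₀, so z = z₀ + w.
Then -7 − z = -7 − (z₀ + w) = (-7 − z₀) − w = 1 − w.
f(z) = 1/(1 − w) = (1/(1)) · 1/(1 − w/(1)) = Σ_{n≥0} w^n / (1)^(n+1).
So c_n = 1/(1)^(n+1):
  c_0 = 1/(1)^1 = 1.
  c_1 = 1/(1)^2 = 1.
  c_2 = 1/(1)^3 = 1.
The series is valid for |w/d| < 1, i.e. |z − z₀| < |d|.
Radius of convergence: R = |-7 − z₀| = |1| = 1 (distance from z₀ to the singularity z = -7).

c_0 = 1, c_1 = 1, c_2 = 1; R = 1.


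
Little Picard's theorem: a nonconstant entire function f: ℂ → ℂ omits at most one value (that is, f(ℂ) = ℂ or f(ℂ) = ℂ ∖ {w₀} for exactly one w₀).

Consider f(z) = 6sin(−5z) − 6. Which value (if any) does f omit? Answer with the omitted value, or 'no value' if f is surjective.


Little Picard bounds the complement of f(ℂ) to at most one point.
sin is entire and surjective onto ℂ: for every w ∈ ℂ, sin(ζ) = w has a solution ζ ∈ ℂ (e.g., via the complex inverse arcsin). With ζ = −5z this gives z = ζ/(-5). Then 6·sin(−5z) takes every value in 6·ℂ = ℂ, and adding -6 is a bijection of ℂ. So f is surjective and omits no value. (Note: only on the real line is sin bounded by [−1, 1].)

Omitted value: no value.


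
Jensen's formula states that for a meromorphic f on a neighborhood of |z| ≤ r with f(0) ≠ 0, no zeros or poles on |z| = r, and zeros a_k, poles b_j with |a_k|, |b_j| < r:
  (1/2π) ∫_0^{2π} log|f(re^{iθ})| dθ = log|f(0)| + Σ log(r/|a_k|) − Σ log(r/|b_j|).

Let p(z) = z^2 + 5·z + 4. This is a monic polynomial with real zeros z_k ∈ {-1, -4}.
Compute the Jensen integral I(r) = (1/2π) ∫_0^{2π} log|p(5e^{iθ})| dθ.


Zeros: -4, -1; r = 5.
Inside |z| < r: -4, -1. Outside (|z| ≥ r): ∅.
p(0) = 4, so log|p(0)| = log(4) = 1.3863.
Apply Jensen: I(r) = log|p(0)| + Σ_k log(r/|z_k|), summed over zeros inside |z| < r.
  log(r/|z_k|) for z_k = -1: log(5/1) = 1.6094
  log(r/|z_k|) for z_k = -4: log(5/4) = 0.2231
Sum over inside zeros: 1.8326.
I(r) = log|p(0)| + (inside sum) = 1.3863 + 1.8326 = 3.2189.
Closed form (all zeros inside, monic): I(r) = n·log(r) = 2·log(5) = 3.2189. ✓

I(r) ≈ 3.2189.


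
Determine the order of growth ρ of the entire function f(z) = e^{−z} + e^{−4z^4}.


Each summand is entire of order 1 and 4 respectively (as in the single-exponential case). The order of a sum is at most the max of the orders, so ρ ≤ 4. For the lower bound: on |z|=r choose arg z so that -4z^4 is real positive; then |e^{-4z^4}| = e^{4r^4} while |e^{-1z}| ≤ e^{1r^1} = o(e^{4r^4}). So |f| ≥ e^{4r^4}(1 − o(1)) and ρ ≥ 4. Hence ρ = max(1, 4) = 4.
Therefore ρ = 4.

Order ρ = 4.


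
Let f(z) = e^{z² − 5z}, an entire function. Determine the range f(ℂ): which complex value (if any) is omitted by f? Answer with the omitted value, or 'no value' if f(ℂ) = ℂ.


Little Picard bounds the complement of f(ℂ) to at most one point.
The exponent g(z) = z² − 5z is a nonconstant polynomial, hence surjective onto ℂ. So e^{g(z)} takes every value in {e^w : w ∈ ℂ} = ℂ ∖ {0}. Adding 0 shifts the range to ℂ ∖ {0}. f omits exactly 0.

Omitted value: 0.


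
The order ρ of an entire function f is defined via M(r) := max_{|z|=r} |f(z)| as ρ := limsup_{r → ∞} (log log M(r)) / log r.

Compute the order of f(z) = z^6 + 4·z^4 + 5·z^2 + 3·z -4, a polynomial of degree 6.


|f(z)| ≤ Σ|c_k|·r^k = O(r^6) as r → ∞. Polynomial growth is O(e^{r^ε}) for every ε > 0 (since r^6/e^{r^ε} → 0), so ρ ≤ ε for all ε > 0, i.e. ρ = 0. Every nonconstant polynomial has order 0.
Therefore ρ = 0.

Order ρ = 0.


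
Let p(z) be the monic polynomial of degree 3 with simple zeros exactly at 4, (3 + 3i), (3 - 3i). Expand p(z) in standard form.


The polynomial is p(z) = ∏_{α ∈ S} (z − α), where S = {4, (3 + 3i), (3 - 3i)}.
Expanding the product yields: p(z) = z^3 -10·z^2 + 42·z -72.
Note conjugate pairs combine to real quadratics: (z − (3+3i))(z − (3−3i)) = z² − 6z + 18.
The resulting polynomial has degree 3 and real coefficients as required.

p(z) = z^3 -10·z^2 + 42·z -72.


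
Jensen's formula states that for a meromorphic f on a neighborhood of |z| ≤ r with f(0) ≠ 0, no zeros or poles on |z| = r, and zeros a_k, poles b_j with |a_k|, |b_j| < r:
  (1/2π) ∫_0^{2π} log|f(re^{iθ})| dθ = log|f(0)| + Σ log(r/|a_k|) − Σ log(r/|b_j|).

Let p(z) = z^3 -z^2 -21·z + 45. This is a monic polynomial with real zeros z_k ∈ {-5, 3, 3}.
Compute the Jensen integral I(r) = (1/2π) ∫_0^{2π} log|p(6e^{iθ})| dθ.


Zeros: -5, 3, 3; r = 6.
Inside |z| < r: -5, 3, 3. Outside (|z| ≥ r): ∅.
p(0) = 45, so log|p(0)| = log(45) = 3.8067.
Apply Jensen: I(r) = log|p(0)| + Σ_k log(r/|z_k|), summed over zeros inside |z| < r.
  log(r/|z_k|) for z_k = -5: log(6/5) = 0.1823
  log(r/|z_k|) for z_k = 3: log(6/3) = 0.6931
  log(r/|z_k|) for z_k = 3: log(6/3) = 0.6931
Sum over inside zeros: 1.5686.
I(r) = log|p(0)| + (inside sum) = 3.8067 + 1.5686 = 5.3753.
Closed form (all zeros inside, monic): I(r) = n·log(r) = 3·log(6) = 5.3753. ✓

I(r) ≈ 5.3753.


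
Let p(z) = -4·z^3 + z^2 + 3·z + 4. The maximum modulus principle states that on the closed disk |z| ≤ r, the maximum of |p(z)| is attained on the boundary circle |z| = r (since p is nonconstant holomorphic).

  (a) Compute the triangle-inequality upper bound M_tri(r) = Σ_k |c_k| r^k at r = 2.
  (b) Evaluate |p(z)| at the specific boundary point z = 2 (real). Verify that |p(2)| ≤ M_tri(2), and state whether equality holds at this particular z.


Coefficients: c_0 = 4, c_1 = 3, c_2 = 1, c_3 = -4. Radius r = 2.
Part (a). Triangle bound: M_tri(r) = Σ_k |c_k| r^k
  = |4|·2^0 + |3|·2^1 + |1|·2^2 + |-4|·2^3
  = 4 + 6 + 4 + 32 = 46.
This bounds M(r) := max_{|z|=r} |p(z)| from above; equality holds iff all terms c_k z^k can be made to align in phase at a single z on |z|=r.
Part (b). At z = 2 (real, on the circle |z| = r):
  p(2) = (4)·2^0 + (3)·2^1 + (1)·2^2 + (-4)·2^3 = -18.
  |p(2)| = 18.
Check: |p(2)| = 18 ≤ 46 = M_tri(2). ✓ Equality does not hold at z = 2 (the coefficients have mixed signs, so the terms do not all align in phase there).

M_tri(2) = 46; |p(2)| = 18; equality at z=2: no.


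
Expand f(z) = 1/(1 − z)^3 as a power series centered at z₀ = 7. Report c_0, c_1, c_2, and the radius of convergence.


Let w = z − z₀, so z = z₀ + w.
Then 1 − z = 1 − (z₀ + w) = (1 − z₀) − w = -6 − w.
f(z) = 1/(-6 − w)^3 = (1/(-6)^3) · (1 − w/(-6))^{−3}.
By the binomial series (1−u)^{−3} = Σ_{n≥0} C(n+2, 2) u^n for |u|<1, with u = w/(-6):
  c_n = C(n+2, 2) / (-6)^(n+3).
  c_0 = 1/(-6)^3 = -1/216.
  c_1 = 3/(-6)^4 = 1/432.
  c_2 = 6/(-6)^5 = -1/1296.
The series is valid for |w/d| < 1, i.e. |z − z₀| < |d|.
Radius of convergence: R = |1 − z₀| = |-6| = 6 (distance from z₀ to the singularity z = 1).

c_0 = -1/216, c_1 = 1/432, c_2 = -1/1296; R = 6.


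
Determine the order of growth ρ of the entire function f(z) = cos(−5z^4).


Write cos(w) = (e^{iw} ± e^{−iw})/(2 or 2i), so |cos(w)| ≤ e^{|w|}. With w = −5z^4, |w| ≤ 5r^4 + 0 on |z|=r, giving M(r) ≤ e^{5r^4 + 0} and ρ ≤ 4. For the lower bound, choose z on |z|=r with -5z^4 purely imaginary of modulus 5r^4; then |cos(−5z^4)| grows like e^{5r^4}/2, so ρ ≥ 4. Hence ρ = 4.
Therefore ρ = 4.

Order ρ = 4.


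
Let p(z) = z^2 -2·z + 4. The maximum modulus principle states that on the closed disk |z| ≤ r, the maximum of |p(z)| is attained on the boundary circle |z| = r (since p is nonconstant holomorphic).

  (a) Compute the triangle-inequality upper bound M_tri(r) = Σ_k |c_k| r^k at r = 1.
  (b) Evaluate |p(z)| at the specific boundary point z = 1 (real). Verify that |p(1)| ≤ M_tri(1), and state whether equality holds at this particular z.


Coefficients: c_0 = 4, c_1 = -2, c_2 = 1. Radius r = 1.
Part (a). Triangle bound: M_tri(r) = Σ_k |c_k| r^k
  = |4|·1^0 + |-2|·1^1 + |1|·1^2
  = 4 + 2 + 1 = 7.
This bounds M(r) := max_{|z|=r} |p(z)| from above; equality holds iff all terms c_k z^k can be made to align in phase at a single z on |z|=r.
Part (b). At z = 1 (real, on the circle |z| = r):
  p(1) = (4)·1^0 + (-2)·1^1 + (1)·1^2 = 3.
  |p(1)| = 3.
Check: |p(1)| = 3 ≤ 7 = M_tri(1). ✓ Equality does not hold at z = 1 (the coefficients have mixed signs, so the terms do not all align in phase there).

M_tri(1) = 7; |p(1)| = 3; equality at z=1: no.


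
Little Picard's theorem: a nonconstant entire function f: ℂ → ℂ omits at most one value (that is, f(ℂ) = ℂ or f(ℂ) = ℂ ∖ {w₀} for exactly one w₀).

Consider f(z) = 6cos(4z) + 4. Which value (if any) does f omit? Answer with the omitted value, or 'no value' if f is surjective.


Little Picard bounds the complement of f(ℂ) to at most one point.
cos is entire and surjective onto ℂ: for every w ∈ ℂ, cos(ζ) = w has a solution ζ ∈ ℂ (e.g., via the complex inverse arccos). With ζ = 4z this gives z = ζ/(4). Then 6·cos(4z) takes every value in 6·ℂ = ℂ, and adding 4 is a bijection of ℂ. So f is surjective and omits no value. (Note: only on the real line is cos bounded by [−1, 1].)

Omitted value: no value.


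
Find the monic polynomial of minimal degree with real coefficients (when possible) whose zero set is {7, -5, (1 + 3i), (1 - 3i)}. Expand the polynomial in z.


The polynomial is p(z) = ∏_{α ∈ S} (z − α), where S = {7, -5, (1 + 3i), (1 - 3i)}.
Expanding the product yields: p(z) = z^4 -4·z^3 -21·z^2 + 50·z -350.
Note conjugate pairs combine to real quadratics: (z − (1+3i))(z − (1−3i)) = z² − 2z + 10.
The resulting polynomial has degree 4 and real coefficients as required.

p(z) = z^4 -4·z^3 -21·z^2 + 50·z -350.


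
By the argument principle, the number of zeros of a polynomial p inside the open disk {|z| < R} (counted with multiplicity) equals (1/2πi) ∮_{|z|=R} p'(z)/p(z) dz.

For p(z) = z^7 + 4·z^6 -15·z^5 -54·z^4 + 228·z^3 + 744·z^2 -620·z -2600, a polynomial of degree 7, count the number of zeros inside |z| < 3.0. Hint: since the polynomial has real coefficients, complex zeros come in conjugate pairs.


The zeros of p are: 2, (-3 + 1i), (-3 - 1i), (-3 + 1i), (-3 - 1i), (3 + 2i), (3 - 2i).
Their magnitudes are: 2, 3.162, 3.162, 3.162, 3.162, 3.606, 3.606.
Zeros with |z| < R = 3.0: 2.
Count = 1.
By the argument principle, (1/2πi) ∮_{|z|=R} p'(z)/p(z) dz equals exactly this count.

Number of zeros inside |z| < 3.0: 1.


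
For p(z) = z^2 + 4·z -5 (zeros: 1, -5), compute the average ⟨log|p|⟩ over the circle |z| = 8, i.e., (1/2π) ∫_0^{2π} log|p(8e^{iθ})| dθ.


Zeros: -5, 1; r = 8.
Inside |z| < r: -5, 1. Outside (|z| ≥ r): ∅.
p(0) = -5, so log|p(0)| = log(5) = 1.6094.
Apply Jensen: I(r) = log|p(0)| + Σ_k log(r/|z_k|), summed over zeros inside |z| < r.
  log(r/|z_k|) for z_k = 1: log(8/1) = 2.0794
  log(r/|z_k|) for z_k = -5: log(8/5) = 0.4700
Sum over inside zeros: 2.5494.
I(r) = log|p(0)| + (inside sum) = 1.6094 + 2.5494 = 4.1589.
Closed form (all zeros inside, monic): I(r) = n·log(r) = 2·log(8) = 4.1589. ✓

I(r) ≈ 4.1589.


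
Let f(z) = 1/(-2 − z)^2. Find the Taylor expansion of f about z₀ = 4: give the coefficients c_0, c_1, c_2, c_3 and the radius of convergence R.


Let w = z − z₀, so z = z₀ + w.
Then -2 − z = -2 − (z₀ + w) = (-2 − z₀) − w = -6 − w.
f(z) = 1/(-6 − w)^2 = (1/(-6)^2) · (1 − w/(-6))^{−2}.
By the binomial series (1−u)^{−2} = Σ_{n≥0} C(n+1, 1) u^n for |u|<1, with u = w/(-6):
  c_n = C(n+1, 1) / (-6)^(n+2).
  c_0 = 1/(-6)^2 = 1/36.
  c_1 = 2/(-6)^3 = -1/108.
  c_2 = 3/(-6)^4 = 1/432.
  c_3 = 4/(-6)^5 = -1/1944.
The series is valid for |w/d| < 1, i.e. |z − z₀| < |d|.
Radius of convergence: R = |-2 − z₀| = |-6| = 6 (distance from z₀ to the singularity z = -2).

c_0 = 1/36, c_1 = -1/108, c_2 = 1/432, c_3 = -1/1944; R = 6.


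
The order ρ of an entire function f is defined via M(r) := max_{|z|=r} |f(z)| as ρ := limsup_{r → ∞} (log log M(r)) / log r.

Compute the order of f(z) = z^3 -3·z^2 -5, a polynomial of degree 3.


|f(z)| ≤ Σ|c_k|·r^k = O(r^3) as r → ∞. Polynomial growth is O(e^{r^ε}) for every ε > 0 (since r^3/e^{r^ε} → 0), so ρ ≤ ε for all ε > 0, i.e. ρ = 0. Every nonconstant polynomial has order 0.
Therefore ρ = 0.

Order ρ = 0.


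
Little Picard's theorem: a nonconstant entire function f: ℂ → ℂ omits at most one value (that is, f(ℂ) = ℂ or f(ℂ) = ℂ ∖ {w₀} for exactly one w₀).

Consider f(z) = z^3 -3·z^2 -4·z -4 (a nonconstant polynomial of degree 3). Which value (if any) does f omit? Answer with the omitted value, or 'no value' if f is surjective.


Little Picard bounds the complement of f(ℂ) to at most one point.
For every w ∈ ℂ, the equation p(z) − w = 0 is a nonconstant polynomial in z and hence has at least one root by the fundamental theorem of algebra. So p is surjective onto ℂ, omitting no value.

Omitted value: no value.
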